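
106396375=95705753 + 10690622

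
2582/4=645 + 1/2=645.50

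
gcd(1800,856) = 8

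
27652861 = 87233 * 317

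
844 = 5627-4783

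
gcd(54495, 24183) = 9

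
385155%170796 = 43563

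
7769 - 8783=-1014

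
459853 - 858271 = -398418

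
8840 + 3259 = 12099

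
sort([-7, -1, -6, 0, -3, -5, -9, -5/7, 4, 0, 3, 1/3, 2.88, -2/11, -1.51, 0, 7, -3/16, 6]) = [-9, -7, -6, -5, -3, -1.51, -1, -5/7, -3/16, -2/11, 0, 0, 0, 1/3, 2.88, 3, 4, 6, 7]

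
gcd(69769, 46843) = 1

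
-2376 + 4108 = 1732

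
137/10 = 13 + 7/10 = 13.70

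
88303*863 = 76205489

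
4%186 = 4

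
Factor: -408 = -1*2^3*3^1*17^1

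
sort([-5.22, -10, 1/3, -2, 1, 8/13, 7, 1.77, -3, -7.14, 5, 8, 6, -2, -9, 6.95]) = [-10, -9, -7.14, -5.22, -3, -2, -2, 1/3, 8/13, 1, 1.77, 5, 6, 6.95, 7, 8]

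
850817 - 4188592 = -3337775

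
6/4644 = 1/774 ≈ 0.00129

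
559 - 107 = 452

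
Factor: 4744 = 2^3*593^1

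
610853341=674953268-64099927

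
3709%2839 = 870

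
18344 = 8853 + 9491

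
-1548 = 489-2037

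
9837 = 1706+8131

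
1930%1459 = 471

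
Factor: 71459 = 19^1*3761^1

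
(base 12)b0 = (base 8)204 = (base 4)2010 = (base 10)132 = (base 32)44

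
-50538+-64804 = -115342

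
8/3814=4/1907 ≈ 0.00210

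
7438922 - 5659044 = 1779878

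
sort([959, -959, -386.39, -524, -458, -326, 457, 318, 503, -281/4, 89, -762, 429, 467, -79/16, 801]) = [-959, -762, -524, -458, -386.39, -326, -281/4, -79/16, 89, 318, 429, 457, 467, 503, 801, 959]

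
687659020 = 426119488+261539532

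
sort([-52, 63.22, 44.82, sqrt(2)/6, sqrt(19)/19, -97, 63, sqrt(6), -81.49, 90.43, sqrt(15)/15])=[-97, -81.49, -52, sqrt(19)/19, sqrt(2)/6, sqrt(15)/15, sqrt(6), 44.82, 63, 63.22, 90.43]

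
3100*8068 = 25010800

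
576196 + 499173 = 1075369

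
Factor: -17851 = -1 * 17851^1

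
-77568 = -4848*16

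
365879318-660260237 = -294380919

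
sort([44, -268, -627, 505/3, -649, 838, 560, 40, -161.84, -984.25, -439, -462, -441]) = [-984.25, -649, -627, -462, -441, -439, -268, -161.84, 40, 44, 505/3, 560, 838]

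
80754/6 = 13459 = 13459.00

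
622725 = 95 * 6555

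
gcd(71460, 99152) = 4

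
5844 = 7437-1593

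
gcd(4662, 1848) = 42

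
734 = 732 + 2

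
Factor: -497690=-1 * 2^1 * 5^1 * 157^1 * 317^1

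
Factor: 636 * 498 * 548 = 2^5 * 3^2 * 53^1 * 83^1 * 137^1 = 173566944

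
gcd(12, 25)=1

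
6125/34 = 180 + 5/34≈180.15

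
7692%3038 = 1616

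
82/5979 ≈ 0.0137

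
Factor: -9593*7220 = -1*2^2*5^1*19^2*53^1*181^1 = -69261460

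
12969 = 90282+-77313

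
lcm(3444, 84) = 3444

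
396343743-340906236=55437507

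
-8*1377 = -11016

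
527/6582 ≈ 0.0801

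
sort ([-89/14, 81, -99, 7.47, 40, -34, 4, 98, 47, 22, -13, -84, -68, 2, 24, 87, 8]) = [-99, -84, -68, -34, -13, -89/14, 2, 4, 7.47, 8, 22, 24, 40, 47, 81, 87, 98]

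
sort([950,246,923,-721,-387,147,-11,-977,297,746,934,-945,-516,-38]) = [-977,-945,-721,-516,-387,-38,-11,147,246,297,746,923,934,950]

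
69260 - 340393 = -271133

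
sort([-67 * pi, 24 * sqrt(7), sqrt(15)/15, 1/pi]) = [-67 * pi, sqrt(15)/15, 1/pi, 24 * sqrt(7)]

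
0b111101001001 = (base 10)3913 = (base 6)30041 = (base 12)2321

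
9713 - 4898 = 4815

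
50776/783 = 64 + 664/783 ≈ 64.85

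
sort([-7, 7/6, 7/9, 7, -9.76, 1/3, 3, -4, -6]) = [-9.76, -7, -6, -4, 1/3, 7/9, 7/6, 3, 7]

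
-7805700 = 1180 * (-6615) 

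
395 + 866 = 1261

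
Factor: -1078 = -1*2^1*7^2*11^1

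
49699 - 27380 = 22319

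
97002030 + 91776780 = 188778810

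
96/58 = 48/29≈1.66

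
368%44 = 16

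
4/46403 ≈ 0.0000862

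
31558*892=28149736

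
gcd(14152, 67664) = 8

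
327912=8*40989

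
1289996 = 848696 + 441300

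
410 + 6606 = 7016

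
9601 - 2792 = 6809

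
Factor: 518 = 2^1 * 7^1 * 37^1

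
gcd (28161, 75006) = 27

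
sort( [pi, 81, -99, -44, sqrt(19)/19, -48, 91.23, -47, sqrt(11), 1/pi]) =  [-99, -48, -47, -44, sqrt(19)/19, 1/pi, pi, sqrt(11), 81, 91.23]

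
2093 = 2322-229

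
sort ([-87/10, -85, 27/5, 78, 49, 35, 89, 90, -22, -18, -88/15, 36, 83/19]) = [-85, -22, -18, -87/10, -88/15, 83/19, 27/5, 35, 36, 49, 78, 89, 90]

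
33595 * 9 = 302355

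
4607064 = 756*6094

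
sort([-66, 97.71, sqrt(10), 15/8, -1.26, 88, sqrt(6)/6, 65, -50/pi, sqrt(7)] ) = [-66, -50/pi, -1.26, sqrt(6)/6, 15/8, sqrt(7), sqrt(10), 65, 88, 97.71] 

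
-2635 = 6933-9568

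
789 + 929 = 1718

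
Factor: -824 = -1*2^3*103^1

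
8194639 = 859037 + 7335602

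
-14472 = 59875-74347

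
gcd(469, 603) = 67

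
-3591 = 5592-9183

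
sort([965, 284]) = [284, 965]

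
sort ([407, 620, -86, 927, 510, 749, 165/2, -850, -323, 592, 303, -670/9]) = [-850, -323, -86, -670/9, 165/2, 303, 407, 510, 592, 620, 749, 927]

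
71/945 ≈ 0.0751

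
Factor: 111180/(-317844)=-1*3^(-5)*5^1*17^1=-85/243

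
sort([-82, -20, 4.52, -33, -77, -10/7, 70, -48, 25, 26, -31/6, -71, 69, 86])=[-82, -77, -71, -48, -33, -20, -31/6, -10/7, 4.52, 25, 26, 69, 70, 86]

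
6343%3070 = 203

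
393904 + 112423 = 506327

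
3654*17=62118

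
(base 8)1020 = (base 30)hi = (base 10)528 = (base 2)1000010000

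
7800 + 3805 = 11605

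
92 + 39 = 131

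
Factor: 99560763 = 3^2*11062307^1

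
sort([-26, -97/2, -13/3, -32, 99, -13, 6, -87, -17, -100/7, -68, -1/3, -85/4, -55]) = [-87, -68, -55, -97/2, -32, -26, -85/4, -17, -100/7, -13, -13/3, -1/3, 6, 99]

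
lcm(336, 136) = 5712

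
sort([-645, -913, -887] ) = [-913, -887, -645] 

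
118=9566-9448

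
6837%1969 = 930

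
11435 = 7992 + 3443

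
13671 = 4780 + 8891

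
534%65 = 14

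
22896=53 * 432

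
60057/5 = 12011 + 2/5 = 12011.40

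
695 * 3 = 2085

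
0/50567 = 0 = 0.00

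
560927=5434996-4874069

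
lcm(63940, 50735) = 4667620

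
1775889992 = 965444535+810445457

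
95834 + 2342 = 98176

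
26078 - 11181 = 14897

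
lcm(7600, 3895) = 311600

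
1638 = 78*21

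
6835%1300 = 335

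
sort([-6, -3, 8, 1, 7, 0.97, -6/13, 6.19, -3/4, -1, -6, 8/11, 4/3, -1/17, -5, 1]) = [-6, -6, -5, -3, -1, -3/4, -6/13, -1/17, 8/11, 0.97, 1, 1, 4/3, 6.19, 7, 8]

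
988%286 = 130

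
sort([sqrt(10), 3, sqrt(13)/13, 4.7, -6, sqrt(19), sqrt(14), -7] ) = [-7, -6, sqrt(13)/13, 3, sqrt(10), sqrt(14), sqrt(19), 4.7] 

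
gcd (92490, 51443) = 1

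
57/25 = 2 + 7/25 = 2.28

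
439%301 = 138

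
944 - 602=342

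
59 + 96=155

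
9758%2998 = 764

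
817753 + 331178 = 1148931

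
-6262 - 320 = -6582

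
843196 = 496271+346925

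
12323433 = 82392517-70069084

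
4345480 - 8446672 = -4101192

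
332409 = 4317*77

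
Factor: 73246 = 2^1 * 53^1 * 691^1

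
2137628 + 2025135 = 4162763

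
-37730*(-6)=226380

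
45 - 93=-48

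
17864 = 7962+9902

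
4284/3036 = 357/253≈1.41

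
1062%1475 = 1062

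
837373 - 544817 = 292556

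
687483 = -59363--746846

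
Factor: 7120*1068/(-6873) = -1*2^6*5^1*29^(-1)*79^(-1)*89^2 = -2534720/2291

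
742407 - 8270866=-7528459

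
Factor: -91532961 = -1*3^2*13^1*29^1*53^1*509^1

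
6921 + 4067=10988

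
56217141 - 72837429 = -16620288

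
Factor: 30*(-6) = -1*2^2*3^2*5^1 = -180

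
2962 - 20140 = -17178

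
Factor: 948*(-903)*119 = -1*2^2*3^2*7^2*17^1*43^1*79^1 = -101869236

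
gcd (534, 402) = 6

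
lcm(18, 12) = 36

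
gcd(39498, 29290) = 58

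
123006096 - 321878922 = -198872826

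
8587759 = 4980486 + 3607273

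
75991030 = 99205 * 766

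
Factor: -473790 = -1 * 2^1 * 3^1 * 5^1 * 17^1 * 929^1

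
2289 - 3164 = -875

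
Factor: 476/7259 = 2^2*61^(-1) = 4/61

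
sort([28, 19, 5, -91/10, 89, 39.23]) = [-91/10, 5, 19, 28, 39.23, 89]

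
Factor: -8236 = -1 * 2^2 * 29^1 * 71^1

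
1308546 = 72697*18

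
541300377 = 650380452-109080075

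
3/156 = 1/52 ≈ 0.0192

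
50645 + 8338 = 58983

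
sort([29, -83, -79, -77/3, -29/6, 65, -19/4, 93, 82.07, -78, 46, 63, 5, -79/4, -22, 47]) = [-83, -79, -78, -77/3, -22, -79/4, -29/6, -19/4, 5, 29, 46, 47, 63, 65, 82.07, 93]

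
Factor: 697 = 17^1*41^1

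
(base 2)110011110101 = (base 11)2546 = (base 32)37l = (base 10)3317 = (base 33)31h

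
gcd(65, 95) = 5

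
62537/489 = 127 + 434/489 ≈ 127.89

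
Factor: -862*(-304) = 2^5*19^1*431^1 = 262048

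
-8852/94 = -94-8/47 ≈ -94.17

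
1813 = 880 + 933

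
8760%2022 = 672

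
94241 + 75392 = 169633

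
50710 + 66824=117534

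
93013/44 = 2113 + 41/44 ≈ 2113.93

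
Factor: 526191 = 3^1*43^1*4079^1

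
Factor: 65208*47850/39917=2^4*3^2*5^2*11^2*13^1*19^1*29^1*179^(-1)*223^(-1)=3120202800/39917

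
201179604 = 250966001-49786397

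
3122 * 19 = 59318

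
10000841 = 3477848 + 6522993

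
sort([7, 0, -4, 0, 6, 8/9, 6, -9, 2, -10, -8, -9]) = [-10, -9, -9, -8, -4, 0, 0, 8/9, 2, 6, 6, 7]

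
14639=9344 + 5295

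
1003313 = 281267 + 722046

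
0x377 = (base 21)205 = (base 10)887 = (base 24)1cn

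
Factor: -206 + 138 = -1*2^2*17^1 = -68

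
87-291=-204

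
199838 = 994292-794454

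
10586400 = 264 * 40100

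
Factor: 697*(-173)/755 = -1*5^ (-1)*17^1*41^1*151^ (-1)*173^1 = -120581/755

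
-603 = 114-717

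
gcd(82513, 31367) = 1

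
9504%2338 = 152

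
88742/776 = 114 + 139/388≈114.36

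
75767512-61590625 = 14176887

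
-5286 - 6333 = -11619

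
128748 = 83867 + 44881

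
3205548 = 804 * 3987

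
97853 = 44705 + 53148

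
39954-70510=-30556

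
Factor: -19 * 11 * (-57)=3^1 * 11^1 * 19^2=11913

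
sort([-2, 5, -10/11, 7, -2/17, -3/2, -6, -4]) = [-6, -4, -2, -3/2, -10/11, -2/17, 5, 7]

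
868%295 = 278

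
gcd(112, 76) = 4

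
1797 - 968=829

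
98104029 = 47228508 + 50875521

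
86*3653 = 314158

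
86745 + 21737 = 108482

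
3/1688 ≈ 0.00178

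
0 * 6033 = 0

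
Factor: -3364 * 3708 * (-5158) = 2^5 * 3^2 * 29^2 * 103^1 * 2579^1 = 64339406496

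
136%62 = 12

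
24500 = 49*500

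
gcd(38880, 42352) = 16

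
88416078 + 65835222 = 154251300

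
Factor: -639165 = -1*3^1*5^1*42611^1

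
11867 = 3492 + 8375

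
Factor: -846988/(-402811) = 2^2*229^(-1)*1759^(-1)*211747^1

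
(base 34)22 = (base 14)50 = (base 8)106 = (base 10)70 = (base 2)1000110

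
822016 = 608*1352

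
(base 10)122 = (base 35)3h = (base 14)8a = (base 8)172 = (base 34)3k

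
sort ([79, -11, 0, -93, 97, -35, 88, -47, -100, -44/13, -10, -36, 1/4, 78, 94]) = [-100, -93, -47, -36, -35, -11, -10, -44/13, 0, 1/4, 78, 79, 88, 94, 97]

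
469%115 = 9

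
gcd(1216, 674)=2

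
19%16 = 3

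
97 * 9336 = 905592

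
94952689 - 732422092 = -637469403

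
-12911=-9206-3705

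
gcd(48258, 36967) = 7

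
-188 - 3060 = -3248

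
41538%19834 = 1870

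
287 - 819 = -532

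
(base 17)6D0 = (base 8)3643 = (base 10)1955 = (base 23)3G0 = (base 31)212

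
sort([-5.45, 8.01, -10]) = [-10, -5.45, 8.01]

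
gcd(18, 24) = 6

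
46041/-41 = -1122 - 39/41 ≈ -1122.95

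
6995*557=3896215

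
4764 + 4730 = 9494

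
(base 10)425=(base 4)12221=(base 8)651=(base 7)1145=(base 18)15b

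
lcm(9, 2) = 18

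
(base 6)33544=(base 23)8m6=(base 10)4744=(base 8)11210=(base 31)4t1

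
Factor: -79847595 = -1*3^2*5^1*19^1*47^1*1987^1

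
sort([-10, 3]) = [-10, 3]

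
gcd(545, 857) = 1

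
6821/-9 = -757 - 8/9 ≈ -757.89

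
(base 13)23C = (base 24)G5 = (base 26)EP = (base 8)605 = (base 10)389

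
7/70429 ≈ 0.0000994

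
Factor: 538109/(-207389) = -1*7^(-1)*11^1*43^(-1)*71^1 = -781/301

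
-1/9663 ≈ -0.000103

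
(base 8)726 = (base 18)182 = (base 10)470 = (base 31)f5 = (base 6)2102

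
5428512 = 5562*976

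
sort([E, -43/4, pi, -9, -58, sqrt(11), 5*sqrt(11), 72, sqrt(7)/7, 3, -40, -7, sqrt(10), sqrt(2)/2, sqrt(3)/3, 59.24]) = [-58, -40, -43/4, -9, -7, sqrt(7)/7, sqrt(3)/3, sqrt(2)/2, E, 3, pi, sqrt(10), sqrt(11), 5*sqrt(11), 59.24, 72]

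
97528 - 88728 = 8800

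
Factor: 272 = 2^4*17^1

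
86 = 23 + 63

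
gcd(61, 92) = 1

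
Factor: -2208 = -1 * 2^5 * 3^1 * 23^1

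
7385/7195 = 1477/1439 ≈ 1.03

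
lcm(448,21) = 1344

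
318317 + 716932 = 1035249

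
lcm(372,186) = 372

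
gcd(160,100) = 20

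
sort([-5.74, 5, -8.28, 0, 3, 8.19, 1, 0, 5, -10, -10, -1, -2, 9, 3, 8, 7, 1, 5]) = [-10, -10, -8.28, -5.74, -2, -1, 0, 0, 1, 1, 3, 3, 5, 5, 5, 7, 8, 8.19, 9]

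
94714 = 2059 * 46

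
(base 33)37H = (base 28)4DF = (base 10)3515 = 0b110110111011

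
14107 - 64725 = -50618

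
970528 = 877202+93326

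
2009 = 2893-884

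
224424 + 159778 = 384202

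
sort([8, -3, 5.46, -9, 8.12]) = [-9, -3, 5.46, 8, 8.12]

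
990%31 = 29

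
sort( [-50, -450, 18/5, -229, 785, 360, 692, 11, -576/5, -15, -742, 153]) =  [-742, -450, -229, -576/5, -50, -15, 18/5, 11, 153, 360, 692, 785]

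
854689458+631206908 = 1485896366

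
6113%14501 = 6113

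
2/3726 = 1/1863 ≈ 0.000537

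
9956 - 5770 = 4186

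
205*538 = 110290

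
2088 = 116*18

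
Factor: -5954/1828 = -1 * 2^(-1) * 13^1 * 229^1 * 457^(-1) = -2977/914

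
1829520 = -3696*(-495)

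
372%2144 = 372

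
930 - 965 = -35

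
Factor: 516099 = 3^1*71^1*2423^1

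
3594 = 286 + 3308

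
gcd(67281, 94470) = 3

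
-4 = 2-6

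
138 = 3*46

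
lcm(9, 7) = 63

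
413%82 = 3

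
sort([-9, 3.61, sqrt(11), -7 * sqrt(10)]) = [-7 * sqrt(10), -9, sqrt(11), 3.61]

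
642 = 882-240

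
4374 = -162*(-27)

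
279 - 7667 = -7388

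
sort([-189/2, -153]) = [-153, -189/2]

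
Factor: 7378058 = 2^1*157^1*23497^1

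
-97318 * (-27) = 2627586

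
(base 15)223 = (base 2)111100011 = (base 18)18f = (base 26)if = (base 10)483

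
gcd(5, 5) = 5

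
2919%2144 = 775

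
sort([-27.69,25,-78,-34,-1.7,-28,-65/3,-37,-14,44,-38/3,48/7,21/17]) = [-78,-37,-34,-28,-27.69,-65/3,-14,-38/3,-1.7,21/17,48/7,25,44]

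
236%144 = 92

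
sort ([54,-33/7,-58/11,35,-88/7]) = [-88/7,-58/11,-33/7,35,54]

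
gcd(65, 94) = 1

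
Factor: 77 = 7^1 * 11^1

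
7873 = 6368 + 1505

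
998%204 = 182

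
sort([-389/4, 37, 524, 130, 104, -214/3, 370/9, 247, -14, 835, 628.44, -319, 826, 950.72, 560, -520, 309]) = [-520, -319, -389/4, -214/3, -14, 37, 370/9, 104, 130, 247, 309, 524, 560, 628.44, 826, 835, 950.72]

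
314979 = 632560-317581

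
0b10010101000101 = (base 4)2111011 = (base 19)1783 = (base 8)22505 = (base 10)9541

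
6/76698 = 1/12783 ≈ 0.0000782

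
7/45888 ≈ 0.000153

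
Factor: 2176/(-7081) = -1*2^7*17^1*73^(-1)*97^(-1)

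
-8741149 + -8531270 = -17272419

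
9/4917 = 3/1639 ≈ 0.00183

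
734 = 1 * 734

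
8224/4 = 2056 = 2056.00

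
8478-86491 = -78013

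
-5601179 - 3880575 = -9481754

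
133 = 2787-2654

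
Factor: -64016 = -1 * 2^4 * 4001^1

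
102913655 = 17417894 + 85495761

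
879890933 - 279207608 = 600683325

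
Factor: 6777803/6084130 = 2^(-1)*5^(-1)*13^(-1)*17^(-1)*2753^(-1)*6777803^1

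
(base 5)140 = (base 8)55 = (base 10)45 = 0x2d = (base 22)21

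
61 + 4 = 65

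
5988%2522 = 944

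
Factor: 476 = 2^2 * 7^1 * 17^1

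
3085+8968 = 12053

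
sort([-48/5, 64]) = [-48/5, 64]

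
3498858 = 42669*82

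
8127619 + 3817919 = 11945538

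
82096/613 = 133 + 567/613 ≈ 133.92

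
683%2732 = 683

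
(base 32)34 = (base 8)144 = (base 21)4g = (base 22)4c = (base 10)100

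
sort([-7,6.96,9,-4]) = [-7,-4,6.96,9]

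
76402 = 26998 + 49404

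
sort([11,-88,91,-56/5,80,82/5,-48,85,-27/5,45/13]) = [-88,-48,-56/5,-27/5,45/13,11,82/5,80,85,91]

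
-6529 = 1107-7636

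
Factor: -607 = -1*607^1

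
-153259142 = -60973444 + -92285698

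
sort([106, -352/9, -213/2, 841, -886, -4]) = [-886, -213/2, -352/9, -4, 106, 841]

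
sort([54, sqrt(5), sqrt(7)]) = [sqrt(5), sqrt(7), 54]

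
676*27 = 18252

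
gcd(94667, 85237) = 1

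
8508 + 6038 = 14546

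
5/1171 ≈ 0.00427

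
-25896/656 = -39 - 39/82≈-39.48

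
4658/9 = 517 + 5/9 ≈ 517.56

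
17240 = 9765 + 7475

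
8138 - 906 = 7232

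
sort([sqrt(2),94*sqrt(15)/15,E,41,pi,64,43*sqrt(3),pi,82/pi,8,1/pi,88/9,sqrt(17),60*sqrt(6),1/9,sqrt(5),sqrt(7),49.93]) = [1/9,1/pi,sqrt(2),sqrt(5),sqrt(7),E,pi,pi,sqrt(17),8,88/9,94*sqrt(15)/15,82/pi,41,49.93,64,43*sqrt(3),60*sqrt(6)]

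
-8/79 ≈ -0.101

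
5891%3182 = 2709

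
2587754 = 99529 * 26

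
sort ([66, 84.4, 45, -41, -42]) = [-42, -41, 45, 66, 84.4]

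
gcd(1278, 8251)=1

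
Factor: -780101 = -1*7^1*111443^1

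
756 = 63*12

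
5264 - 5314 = -50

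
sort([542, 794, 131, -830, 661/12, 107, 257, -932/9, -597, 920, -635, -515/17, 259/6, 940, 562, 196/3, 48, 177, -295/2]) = [-830, -635, -597, -295/2, -932/9, -515/17, 259/6, 48, 661/12, 196/3, 107, 131, 177, 257, 542, 562, 794, 920, 940]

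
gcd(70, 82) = 2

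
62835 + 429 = 63264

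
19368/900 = 21 + 13/25 = 21.52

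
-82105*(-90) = 7389450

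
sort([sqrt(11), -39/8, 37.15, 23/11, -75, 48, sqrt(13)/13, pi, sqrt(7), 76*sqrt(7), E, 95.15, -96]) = [-96, -75, -39/8, sqrt(13)/13, 23/11, sqrt(7), E, pi, sqrt(11), 37.15, 48, 95.15, 76*sqrt(7)]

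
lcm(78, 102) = 1326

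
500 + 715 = 1215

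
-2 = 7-9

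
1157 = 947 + 210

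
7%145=7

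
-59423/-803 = 74 + 1/803 ≈ 74.00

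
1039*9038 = 9390482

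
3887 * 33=128271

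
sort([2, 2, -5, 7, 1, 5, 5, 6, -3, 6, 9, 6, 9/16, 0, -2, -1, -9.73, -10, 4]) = [-10, -9.73, -5, -3, -2, -1, 0, 9/16, 1, 2, 2, 4, 5, 5, 6, 6, 6, 7, 9]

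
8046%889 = 45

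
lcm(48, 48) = 48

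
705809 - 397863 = 307946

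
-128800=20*(-6440)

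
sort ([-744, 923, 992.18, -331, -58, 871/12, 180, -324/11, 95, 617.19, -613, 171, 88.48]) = [-744, -613, -331, -58, -324/11, 871/12, 88.48, 95, 171, 180, 617.19, 923, 992.18]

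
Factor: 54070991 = 13^1*503^1*8269^1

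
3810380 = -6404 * (-595)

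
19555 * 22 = 430210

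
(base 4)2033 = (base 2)10001111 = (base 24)5n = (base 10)143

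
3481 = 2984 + 497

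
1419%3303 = 1419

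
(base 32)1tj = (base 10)1971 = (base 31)21i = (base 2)11110110011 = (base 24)3a3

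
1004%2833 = 1004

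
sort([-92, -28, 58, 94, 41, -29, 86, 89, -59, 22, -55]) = [-92, -59, -55, -29, -28, 22, 41, 58, 86, 89, 94]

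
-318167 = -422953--104786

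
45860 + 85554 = 131414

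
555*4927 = 2734485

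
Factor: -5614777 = -1*7^1*17^1*29^1*1627^1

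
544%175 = 19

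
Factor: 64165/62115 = 3^(-1)*101^(-1)*313^1 = 313/303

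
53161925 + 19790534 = 72952459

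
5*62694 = 313470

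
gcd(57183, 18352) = 1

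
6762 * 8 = 54096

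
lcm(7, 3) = 21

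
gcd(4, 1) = 1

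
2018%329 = 44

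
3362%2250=1112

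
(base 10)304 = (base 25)c4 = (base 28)ao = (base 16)130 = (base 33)97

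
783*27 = 21141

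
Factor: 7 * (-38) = -1 * 2^1 * 7^1 * 19^1 = -266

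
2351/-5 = -470 - 1/5 = -470.20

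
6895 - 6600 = 295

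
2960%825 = 485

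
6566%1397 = 978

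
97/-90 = -1 - 7/90 ≈ -1.08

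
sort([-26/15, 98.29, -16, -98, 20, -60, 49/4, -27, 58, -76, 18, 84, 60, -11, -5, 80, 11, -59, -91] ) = [-98, -91, -76, -60, -59, -27, -16, -11, -5, -26/15, 11, 49/4, 18, 20, 58, 60, 80, 84, 98.29] 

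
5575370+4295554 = 9870924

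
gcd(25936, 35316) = 4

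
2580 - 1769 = 811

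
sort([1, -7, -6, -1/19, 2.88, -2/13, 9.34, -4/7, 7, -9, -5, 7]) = [-9, -7, -6, -5, -4/7, -2/13, -1/19, 1, 2.88, 7, 7, 9.34]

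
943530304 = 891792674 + 51737630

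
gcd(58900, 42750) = 950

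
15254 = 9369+5885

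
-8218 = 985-9203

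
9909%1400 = 109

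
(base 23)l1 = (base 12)344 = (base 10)484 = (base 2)111100100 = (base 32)f4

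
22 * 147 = 3234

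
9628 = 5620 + 4008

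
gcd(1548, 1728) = 36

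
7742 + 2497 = 10239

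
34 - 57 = -23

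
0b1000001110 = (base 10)526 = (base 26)k6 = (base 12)37a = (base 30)hg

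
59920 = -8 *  (-7490)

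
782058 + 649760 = 1431818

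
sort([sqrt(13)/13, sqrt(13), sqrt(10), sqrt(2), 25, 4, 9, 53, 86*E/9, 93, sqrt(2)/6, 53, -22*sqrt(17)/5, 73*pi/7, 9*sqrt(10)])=[-22*sqrt(17)/5, sqrt(2)/6, sqrt(13)/13, sqrt(2), sqrt(10), sqrt(13), 4, 9, 25, 86*E/9, 9*sqrt(10), 73*pi/7, 53, 53, 93]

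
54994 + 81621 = 136615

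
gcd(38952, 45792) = 72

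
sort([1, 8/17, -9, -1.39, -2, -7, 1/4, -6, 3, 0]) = [-9, -7, -6, -2, -1.39, 0, 1/4, 8/17, 1, 3]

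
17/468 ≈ 0.0363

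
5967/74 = 80 + 47/74 ≈ 80.64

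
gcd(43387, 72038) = 1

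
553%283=270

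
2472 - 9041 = -6569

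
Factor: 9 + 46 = 5^1*11^1 = 55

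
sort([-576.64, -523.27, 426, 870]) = [-576.64, -523.27, 426, 870]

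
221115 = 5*44223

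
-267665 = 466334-733999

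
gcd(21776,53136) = 16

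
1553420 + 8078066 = 9631486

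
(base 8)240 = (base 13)c4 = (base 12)114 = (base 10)160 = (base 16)a0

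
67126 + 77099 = 144225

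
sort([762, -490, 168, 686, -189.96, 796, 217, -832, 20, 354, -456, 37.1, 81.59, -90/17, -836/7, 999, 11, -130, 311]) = [-832, -490, -456, -189.96, -130, -836/7, -90/17, 11, 20, 37.1, 81.59, 168, 217, 311, 354, 686, 762, 796, 999]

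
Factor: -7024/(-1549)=2^4 * 439^1 * 1549^(-1)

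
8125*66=536250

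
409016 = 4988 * 82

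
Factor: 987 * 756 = 2^2 * 3^4 * 7^2 * 47^1 = 746172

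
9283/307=30 + 73/307 ≈ 30.24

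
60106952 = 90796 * 662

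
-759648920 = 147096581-906745501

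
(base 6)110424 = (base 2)10010000010000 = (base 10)9232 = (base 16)2410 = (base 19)16ah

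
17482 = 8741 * 2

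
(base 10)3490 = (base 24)61a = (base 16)da2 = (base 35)2tp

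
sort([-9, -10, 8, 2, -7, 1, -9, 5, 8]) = [-10, -9, -9, -7, 1, 2, 5, 8, 8]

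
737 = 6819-6082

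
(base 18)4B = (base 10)83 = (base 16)53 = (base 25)38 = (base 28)2R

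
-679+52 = -627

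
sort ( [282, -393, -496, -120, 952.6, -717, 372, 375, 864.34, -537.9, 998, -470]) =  [-717, -537.9, -496, -470, -393, -120, 282, 372, 375, 864.34, 952.6, 998]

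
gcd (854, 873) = 1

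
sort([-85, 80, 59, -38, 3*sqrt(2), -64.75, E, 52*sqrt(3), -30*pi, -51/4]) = [-30*pi, -85, -64.75, -38, -51/4, E, 3*sqrt(2), 59, 80, 52*sqrt(3)]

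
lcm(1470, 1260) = 8820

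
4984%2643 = 2341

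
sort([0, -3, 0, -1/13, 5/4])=[-3, -1/13, 0, 0, 5/4]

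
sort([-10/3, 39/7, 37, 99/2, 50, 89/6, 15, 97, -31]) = [-31, -10/3, 39/7, 89/6, 15, 37, 99/2, 50, 97]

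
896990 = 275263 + 621727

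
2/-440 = -1/220 ≈ -0.00455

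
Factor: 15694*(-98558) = -1*2^2*7^1*19^1*59^1*49279^1 = -1546769252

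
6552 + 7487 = 14039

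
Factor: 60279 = 3^1*71^1*283^1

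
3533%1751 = 31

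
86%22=20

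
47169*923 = 43536987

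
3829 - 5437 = -1608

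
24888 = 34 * 732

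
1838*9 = 16542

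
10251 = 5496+4755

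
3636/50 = 72 + 18/25 = 72.72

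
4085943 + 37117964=41203907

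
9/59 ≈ 0.153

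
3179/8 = 397 + 3/8 ≈ 397.38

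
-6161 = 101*(-61)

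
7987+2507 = 10494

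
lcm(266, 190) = 1330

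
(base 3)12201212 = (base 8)10125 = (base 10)4181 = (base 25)6h6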